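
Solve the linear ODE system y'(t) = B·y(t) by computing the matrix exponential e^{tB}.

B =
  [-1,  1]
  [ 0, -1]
e^{tB} =
  [exp(-t), t*exp(-t)]
  [0, exp(-t)]

Strategy: write B = P · J · P⁻¹ where J is a Jordan canonical form, so e^{tB} = P · e^{tJ} · P⁻¹, and e^{tJ} can be computed block-by-block.

B has Jordan form
J =
  [-1,  1]
  [ 0, -1]
(up to reordering of blocks).

Per-block formulas:
  For a 2×2 Jordan block J_2(-1): exp(t · J_2(-1)) = e^(-1t)·(I + t·N), where N is the 2×2 nilpotent shift.

After assembling e^{tJ} and conjugating by P, we get:

e^{tB} =
  [exp(-t), t*exp(-t)]
  [0, exp(-t)]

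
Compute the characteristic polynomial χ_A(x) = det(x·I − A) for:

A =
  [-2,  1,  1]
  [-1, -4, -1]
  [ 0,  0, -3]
x^3 + 9*x^2 + 27*x + 27

Expanding det(x·I − A) (e.g. by cofactor expansion or by noting that A is similar to its Jordan form J, which has the same characteristic polynomial as A) gives
  χ_A(x) = x^3 + 9*x^2 + 27*x + 27
which factors as (x + 3)^3. The eigenvalues (with algebraic multiplicities) are λ = -3 with multiplicity 3.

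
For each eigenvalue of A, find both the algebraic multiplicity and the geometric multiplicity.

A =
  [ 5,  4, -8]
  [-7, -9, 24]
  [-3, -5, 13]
λ = 3: alg = 3, geom = 1

Step 1 — factor the characteristic polynomial to read off the algebraic multiplicities:
  χ_A(x) = (x - 3)^3

Step 2 — compute geometric multiplicities via the rank-nullity identity g(λ) = n − rank(A − λI):
  rank(A − (3)·I) = 2, so dim ker(A − (3)·I) = n − 2 = 1

Summary:
  λ = 3: algebraic multiplicity = 3, geometric multiplicity = 1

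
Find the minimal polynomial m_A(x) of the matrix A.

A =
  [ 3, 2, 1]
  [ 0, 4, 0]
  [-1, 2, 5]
x^2 - 8*x + 16

The characteristic polynomial is χ_A(x) = (x - 4)^3, so the eigenvalues are known. The minimal polynomial is
  m_A(x) = Π_λ (x − λ)^{k_λ}
where k_λ is the size of the *largest* Jordan block for λ (equivalently, the smallest k with (A − λI)^k v = 0 for every generalised eigenvector v of λ).

  λ = 4: largest Jordan block has size 2, contributing (x − 4)^2

So m_A(x) = (x - 4)^2 = x^2 - 8*x + 16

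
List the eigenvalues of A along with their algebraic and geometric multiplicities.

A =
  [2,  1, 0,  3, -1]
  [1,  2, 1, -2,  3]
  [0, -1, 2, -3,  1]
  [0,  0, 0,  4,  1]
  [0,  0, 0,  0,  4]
λ = 2: alg = 3, geom = 1; λ = 4: alg = 2, geom = 1

Step 1 — factor the characteristic polynomial to read off the algebraic multiplicities:
  χ_A(x) = (x - 4)^2*(x - 2)^3

Step 2 — compute geometric multiplicities via the rank-nullity identity g(λ) = n − rank(A − λI):
  rank(A − (2)·I) = 4, so dim ker(A − (2)·I) = n − 4 = 1
  rank(A − (4)·I) = 4, so dim ker(A − (4)·I) = n − 4 = 1

Summary:
  λ = 2: algebraic multiplicity = 3, geometric multiplicity = 1
  λ = 4: algebraic multiplicity = 2, geometric multiplicity = 1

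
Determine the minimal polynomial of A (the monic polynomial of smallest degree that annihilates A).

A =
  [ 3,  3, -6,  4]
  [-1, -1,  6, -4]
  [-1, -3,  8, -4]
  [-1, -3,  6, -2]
x^2 - 4*x + 4

The characteristic polynomial is χ_A(x) = (x - 2)^4, so the eigenvalues are known. The minimal polynomial is
  m_A(x) = Π_λ (x − λ)^{k_λ}
where k_λ is the size of the *largest* Jordan block for λ (equivalently, the smallest k with (A − λI)^k v = 0 for every generalised eigenvector v of λ).

  λ = 2: largest Jordan block has size 2, contributing (x − 2)^2

So m_A(x) = (x - 2)^2 = x^2 - 4*x + 4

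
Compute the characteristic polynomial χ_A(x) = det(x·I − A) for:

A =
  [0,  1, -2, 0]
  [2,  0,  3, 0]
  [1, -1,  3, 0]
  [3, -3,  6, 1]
x^4 - 4*x^3 + 6*x^2 - 4*x + 1

Expanding det(x·I − A) (e.g. by cofactor expansion or by noting that A is similar to its Jordan form J, which has the same characteristic polynomial as A) gives
  χ_A(x) = x^4 - 4*x^3 + 6*x^2 - 4*x + 1
which factors as (x - 1)^4. The eigenvalues (with algebraic multiplicities) are λ = 1 with multiplicity 4.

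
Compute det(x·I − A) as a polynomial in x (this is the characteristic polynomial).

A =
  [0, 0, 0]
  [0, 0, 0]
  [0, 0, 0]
x^3

Expanding det(x·I − A) (e.g. by cofactor expansion or by noting that A is similar to its Jordan form J, which has the same characteristic polynomial as A) gives
  χ_A(x) = x^3
which factors as x^3. The eigenvalues (with algebraic multiplicities) are λ = 0 with multiplicity 3.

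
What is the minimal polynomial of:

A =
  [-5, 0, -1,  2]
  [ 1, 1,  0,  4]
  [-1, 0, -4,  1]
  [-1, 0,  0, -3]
x^4 + 11*x^3 + 36*x^2 + 16*x - 64

The characteristic polynomial is χ_A(x) = (x - 1)*(x + 4)^3, so the eigenvalues are known. The minimal polynomial is
  m_A(x) = Π_λ (x − λ)^{k_λ}
where k_λ is the size of the *largest* Jordan block for λ (equivalently, the smallest k with (A − λI)^k v = 0 for every generalised eigenvector v of λ).

  λ = -4: largest Jordan block has size 3, contributing (x + 4)^3
  λ = 1: largest Jordan block has size 1, contributing (x − 1)

So m_A(x) = (x - 1)*(x + 4)^3 = x^4 + 11*x^3 + 36*x^2 + 16*x - 64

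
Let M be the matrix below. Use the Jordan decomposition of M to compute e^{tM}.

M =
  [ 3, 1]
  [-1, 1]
e^{tM} =
  [t*exp(2*t) + exp(2*t), t*exp(2*t)]
  [-t*exp(2*t), -t*exp(2*t) + exp(2*t)]

Strategy: write M = P · J · P⁻¹ where J is a Jordan canonical form, so e^{tM} = P · e^{tJ} · P⁻¹, and e^{tJ} can be computed block-by-block.

M has Jordan form
J =
  [2, 1]
  [0, 2]
(up to reordering of blocks).

Per-block formulas:
  For a 2×2 Jordan block J_2(2): exp(t · J_2(2)) = e^(2t)·(I + t·N), where N is the 2×2 nilpotent shift.

After assembling e^{tJ} and conjugating by P, we get:

e^{tM} =
  [t*exp(2*t) + exp(2*t), t*exp(2*t)]
  [-t*exp(2*t), -t*exp(2*t) + exp(2*t)]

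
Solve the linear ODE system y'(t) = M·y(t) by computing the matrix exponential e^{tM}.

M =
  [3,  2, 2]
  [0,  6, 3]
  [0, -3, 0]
e^{tM} =
  [exp(3*t), 2*t*exp(3*t), 2*t*exp(3*t)]
  [0, 3*t*exp(3*t) + exp(3*t), 3*t*exp(3*t)]
  [0, -3*t*exp(3*t), -3*t*exp(3*t) + exp(3*t)]

Strategy: write M = P · J · P⁻¹ where J is a Jordan canonical form, so e^{tM} = P · e^{tJ} · P⁻¹, and e^{tJ} can be computed block-by-block.

M has Jordan form
J =
  [3, 1, 0]
  [0, 3, 0]
  [0, 0, 3]
(up to reordering of blocks).

Per-block formulas:
  For a 1×1 block at λ = 3: exp(t · [3]) = [e^(3t)].
  For a 2×2 Jordan block J_2(3): exp(t · J_2(3)) = e^(3t)·(I + t·N), where N is the 2×2 nilpotent shift.

After assembling e^{tJ} and conjugating by P, we get:

e^{tM} =
  [exp(3*t), 2*t*exp(3*t), 2*t*exp(3*t)]
  [0, 3*t*exp(3*t) + exp(3*t), 3*t*exp(3*t)]
  [0, -3*t*exp(3*t), -3*t*exp(3*t) + exp(3*t)]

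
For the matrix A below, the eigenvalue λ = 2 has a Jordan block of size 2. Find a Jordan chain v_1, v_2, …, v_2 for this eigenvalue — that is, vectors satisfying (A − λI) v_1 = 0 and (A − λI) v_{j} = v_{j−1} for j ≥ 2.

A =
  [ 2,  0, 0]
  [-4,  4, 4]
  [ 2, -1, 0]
A Jordan chain for λ = 2 of length 2:
v_1 = (0, -4, 2)ᵀ
v_2 = (1, 0, 0)ᵀ

Let N = A − (2)·I. We want v_2 with N^2 v_2 = 0 but N^1 v_2 ≠ 0; then v_{j-1} := N · v_j for j = 2, …, 2.

Pick v_2 = (1, 0, 0)ᵀ.
Then v_1 = N · v_2 = (0, -4, 2)ᵀ.

Sanity check: (A − (2)·I) v_1 = (0, 0, 0)ᵀ = 0. ✓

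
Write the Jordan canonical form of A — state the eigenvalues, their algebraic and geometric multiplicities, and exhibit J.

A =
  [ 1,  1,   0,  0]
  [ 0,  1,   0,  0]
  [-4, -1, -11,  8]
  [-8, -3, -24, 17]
J_2(1) ⊕ J_1(1) ⊕ J_1(5)

The characteristic polynomial is
  det(x·I − A) = x^4 - 8*x^3 + 18*x^2 - 16*x + 5 = (x - 5)*(x - 1)^3

Eigenvalues and multiplicities (the geometric multiplicity of λ is n − rank(A − λI), which equals the number of Jordan blocks for λ):
  λ = 1: algebraic multiplicity = 3, geometric multiplicity = 2
  λ = 5: algebraic multiplicity = 1, geometric multiplicity = 1

Determining the block sizes for each eigenvalue:
  λ = 1: 2 blocks summing to 3 forces exactly one block of size 2 and the rest size 1 → block sizes [2, 1]
  λ = 5: one block (gm = 1), so the single block has size am = 1 → block sizes [1]

Assembling the blocks gives a Jordan form
J =
  [1, 1, 0, 0]
  [0, 1, 0, 0]
  [0, 0, 1, 0]
  [0, 0, 0, 5]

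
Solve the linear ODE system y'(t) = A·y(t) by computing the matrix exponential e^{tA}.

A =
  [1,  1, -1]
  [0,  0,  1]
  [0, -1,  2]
e^{tA} =
  [exp(t), t*exp(t), -t*exp(t)]
  [0, -t*exp(t) + exp(t), t*exp(t)]
  [0, -t*exp(t), t*exp(t) + exp(t)]

Strategy: write A = P · J · P⁻¹ where J is a Jordan canonical form, so e^{tA} = P · e^{tJ} · P⁻¹, and e^{tJ} can be computed block-by-block.

A has Jordan form
J =
  [1, 1, 0]
  [0, 1, 0]
  [0, 0, 1]
(up to reordering of blocks).

Per-block formulas:
  For a 1×1 block at λ = 1: exp(t · [1]) = [e^(1t)].
  For a 2×2 Jordan block J_2(1): exp(t · J_2(1)) = e^(1t)·(I + t·N), where N is the 2×2 nilpotent shift.

After assembling e^{tJ} and conjugating by P, we get:

e^{tA} =
  [exp(t), t*exp(t), -t*exp(t)]
  [0, -t*exp(t) + exp(t), t*exp(t)]
  [0, -t*exp(t), t*exp(t) + exp(t)]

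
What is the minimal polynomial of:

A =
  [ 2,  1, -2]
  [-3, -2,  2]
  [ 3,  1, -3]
x^2 + 2*x + 1

The characteristic polynomial is χ_A(x) = (x + 1)^3, so the eigenvalues are known. The minimal polynomial is
  m_A(x) = Π_λ (x − λ)^{k_λ}
where k_λ is the size of the *largest* Jordan block for λ (equivalently, the smallest k with (A − λI)^k v = 0 for every generalised eigenvector v of λ).

  λ = -1: largest Jordan block has size 2, contributing (x + 1)^2

So m_A(x) = (x + 1)^2 = x^2 + 2*x + 1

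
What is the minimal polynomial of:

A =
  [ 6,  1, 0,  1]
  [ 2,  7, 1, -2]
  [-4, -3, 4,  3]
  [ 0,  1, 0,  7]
x^3 - 18*x^2 + 108*x - 216

The characteristic polynomial is χ_A(x) = (x - 6)^4, so the eigenvalues are known. The minimal polynomial is
  m_A(x) = Π_λ (x − λ)^{k_λ}
where k_λ is the size of the *largest* Jordan block for λ (equivalently, the smallest k with (A − λI)^k v = 0 for every generalised eigenvector v of λ).

  λ = 6: largest Jordan block has size 3, contributing (x − 6)^3

So m_A(x) = (x - 6)^3 = x^3 - 18*x^2 + 108*x - 216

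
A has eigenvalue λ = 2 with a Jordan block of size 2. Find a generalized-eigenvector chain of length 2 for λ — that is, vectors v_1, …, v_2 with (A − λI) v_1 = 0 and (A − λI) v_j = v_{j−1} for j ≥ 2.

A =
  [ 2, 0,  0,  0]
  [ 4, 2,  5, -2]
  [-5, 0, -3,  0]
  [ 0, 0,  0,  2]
A Jordan chain for λ = 2 of length 2:
v_1 = (0, -1, 0, 0)ᵀ
v_2 = (1, 0, -1, 0)ᵀ

Let N = A − (2)·I. We want v_2 with N^2 v_2 = 0 but N^1 v_2 ≠ 0; then v_{j-1} := N · v_j for j = 2, …, 2.

Pick v_2 = (1, 0, -1, 0)ᵀ.
Then v_1 = N · v_2 = (0, -1, 0, 0)ᵀ.

Sanity check: (A − (2)·I) v_1 = (0, 0, 0, 0)ᵀ = 0. ✓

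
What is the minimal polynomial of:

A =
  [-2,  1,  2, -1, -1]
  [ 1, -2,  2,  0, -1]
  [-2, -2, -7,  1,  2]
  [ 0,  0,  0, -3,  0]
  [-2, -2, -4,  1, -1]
x^2 + 6*x + 9

The characteristic polynomial is χ_A(x) = (x + 3)^5, so the eigenvalues are known. The minimal polynomial is
  m_A(x) = Π_λ (x − λ)^{k_λ}
where k_λ is the size of the *largest* Jordan block for λ (equivalently, the smallest k with (A − λI)^k v = 0 for every generalised eigenvector v of λ).

  λ = -3: largest Jordan block has size 2, contributing (x + 3)^2

So m_A(x) = (x + 3)^2 = x^2 + 6*x + 9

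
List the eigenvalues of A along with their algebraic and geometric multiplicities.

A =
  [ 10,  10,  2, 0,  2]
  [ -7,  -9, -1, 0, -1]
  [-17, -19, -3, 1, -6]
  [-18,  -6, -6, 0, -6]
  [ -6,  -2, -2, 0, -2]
λ = -4: alg = 1, geom = 1; λ = 0: alg = 4, geom = 2

Step 1 — factor the characteristic polynomial to read off the algebraic multiplicities:
  χ_A(x) = x^4*(x + 4)

Step 2 — compute geometric multiplicities via the rank-nullity identity g(λ) = n − rank(A − λI):
  rank(A − (-4)·I) = 4, so dim ker(A − (-4)·I) = n − 4 = 1
  rank(A − (0)·I) = 3, so dim ker(A − (0)·I) = n − 3 = 2

Summary:
  λ = -4: algebraic multiplicity = 1, geometric multiplicity = 1
  λ = 0: algebraic multiplicity = 4, geometric multiplicity = 2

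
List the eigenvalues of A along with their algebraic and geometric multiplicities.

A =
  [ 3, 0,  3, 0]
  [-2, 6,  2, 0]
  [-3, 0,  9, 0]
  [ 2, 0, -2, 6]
λ = 6: alg = 4, geom = 3

Step 1 — factor the characteristic polynomial to read off the algebraic multiplicities:
  χ_A(x) = (x - 6)^4

Step 2 — compute geometric multiplicities via the rank-nullity identity g(λ) = n − rank(A − λI):
  rank(A − (6)·I) = 1, so dim ker(A − (6)·I) = n − 1 = 3

Summary:
  λ = 6: algebraic multiplicity = 4, geometric multiplicity = 3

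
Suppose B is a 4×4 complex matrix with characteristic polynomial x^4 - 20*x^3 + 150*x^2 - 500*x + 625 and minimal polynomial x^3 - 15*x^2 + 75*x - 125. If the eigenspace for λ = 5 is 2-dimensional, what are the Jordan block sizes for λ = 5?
Block sizes for λ = 5: [3, 1]

Step 1 — from the characteristic polynomial, algebraic multiplicity of λ = 5 is 4. From dim ker(B − (5)·I) = 2, there are exactly 2 Jordan blocks for λ = 5.
Step 2 — from the minimal polynomial, the factor (x − 5)^3 tells us the largest block for λ = 5 has size 3.
Step 3 — with total size 4, 2 blocks, and largest block 3, the block sizes (in nonincreasing order) are [3, 1].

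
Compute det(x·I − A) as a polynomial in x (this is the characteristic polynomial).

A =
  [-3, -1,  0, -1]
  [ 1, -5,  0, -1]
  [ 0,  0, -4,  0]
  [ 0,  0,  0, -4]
x^4 + 16*x^3 + 96*x^2 + 256*x + 256

Expanding det(x·I − A) (e.g. by cofactor expansion or by noting that A is similar to its Jordan form J, which has the same characteristic polynomial as A) gives
  χ_A(x) = x^4 + 16*x^3 + 96*x^2 + 256*x + 256
which factors as (x + 4)^4. The eigenvalues (with algebraic multiplicities) are λ = -4 with multiplicity 4.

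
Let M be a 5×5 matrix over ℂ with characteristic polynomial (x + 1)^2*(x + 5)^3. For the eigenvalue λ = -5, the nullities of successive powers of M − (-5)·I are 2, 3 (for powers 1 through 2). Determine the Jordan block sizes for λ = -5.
Block sizes for λ = -5: [2, 1]

From the dimensions of kernels of powers, the number of Jordan blocks of size at least j is d_j − d_{j−1} where d_j = dim ker(N^j) (with d_0 = 0). Computing the differences gives [2, 1].
The number of blocks of size exactly k is (#blocks of size ≥ k) − (#blocks of size ≥ k + 1), so the partition is: 1 block(s) of size 1, 1 block(s) of size 2.
In nonincreasing order the block sizes are [2, 1].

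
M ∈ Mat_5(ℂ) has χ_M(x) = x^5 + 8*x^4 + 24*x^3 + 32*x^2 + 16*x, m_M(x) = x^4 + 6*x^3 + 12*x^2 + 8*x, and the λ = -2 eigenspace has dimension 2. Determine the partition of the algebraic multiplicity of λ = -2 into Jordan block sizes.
Block sizes for λ = -2: [3, 1]

Step 1 — from the characteristic polynomial, algebraic multiplicity of λ = -2 is 4. From dim ker(M − (-2)·I) = 2, there are exactly 2 Jordan blocks for λ = -2.
Step 2 — from the minimal polynomial, the factor (x + 2)^3 tells us the largest block for λ = -2 has size 3.
Step 3 — with total size 4, 2 blocks, and largest block 3, the block sizes (in nonincreasing order) are [3, 1].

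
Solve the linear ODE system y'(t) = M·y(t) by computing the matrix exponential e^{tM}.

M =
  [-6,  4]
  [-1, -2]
e^{tM} =
  [-2*t*exp(-4*t) + exp(-4*t), 4*t*exp(-4*t)]
  [-t*exp(-4*t), 2*t*exp(-4*t) + exp(-4*t)]

Strategy: write M = P · J · P⁻¹ where J is a Jordan canonical form, so e^{tM} = P · e^{tJ} · P⁻¹, and e^{tJ} can be computed block-by-block.

M has Jordan form
J =
  [-4,  1]
  [ 0, -4]
(up to reordering of blocks).

Per-block formulas:
  For a 2×2 Jordan block J_2(-4): exp(t · J_2(-4)) = e^(-4t)·(I + t·N), where N is the 2×2 nilpotent shift.

After assembling e^{tJ} and conjugating by P, we get:

e^{tM} =
  [-2*t*exp(-4*t) + exp(-4*t), 4*t*exp(-4*t)]
  [-t*exp(-4*t), 2*t*exp(-4*t) + exp(-4*t)]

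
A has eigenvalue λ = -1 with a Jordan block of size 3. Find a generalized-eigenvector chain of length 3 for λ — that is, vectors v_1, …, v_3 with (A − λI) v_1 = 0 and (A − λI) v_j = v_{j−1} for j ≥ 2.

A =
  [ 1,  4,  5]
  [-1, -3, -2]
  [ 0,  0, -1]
A Jordan chain for λ = -1 of length 3:
v_1 = (2, -1, 0)ᵀ
v_2 = (5, -2, 0)ᵀ
v_3 = (0, 0, 1)ᵀ

Let N = A − (-1)·I. We want v_3 with N^3 v_3 = 0 but N^2 v_3 ≠ 0; then v_{j-1} := N · v_j for j = 3, …, 2.

Pick v_3 = (0, 0, 1)ᵀ.
Then v_2 = N · v_3 = (5, -2, 0)ᵀ.
Then v_1 = N · v_2 = (2, -1, 0)ᵀ.

Sanity check: (A − (-1)·I) v_1 = (0, 0, 0)ᵀ = 0. ✓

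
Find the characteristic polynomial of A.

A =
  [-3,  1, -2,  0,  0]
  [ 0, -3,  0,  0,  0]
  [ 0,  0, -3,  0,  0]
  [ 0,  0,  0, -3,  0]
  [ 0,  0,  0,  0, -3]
x^5 + 15*x^4 + 90*x^3 + 270*x^2 + 405*x + 243

Expanding det(x·I − A) (e.g. by cofactor expansion or by noting that A is similar to its Jordan form J, which has the same characteristic polynomial as A) gives
  χ_A(x) = x^5 + 15*x^4 + 90*x^3 + 270*x^2 + 405*x + 243
which factors as (x + 3)^5. The eigenvalues (with algebraic multiplicities) are λ = -3 with multiplicity 5.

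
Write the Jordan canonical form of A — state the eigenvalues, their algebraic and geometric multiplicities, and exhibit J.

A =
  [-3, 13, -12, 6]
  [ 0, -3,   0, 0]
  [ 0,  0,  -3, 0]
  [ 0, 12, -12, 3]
J_2(-3) ⊕ J_1(-3) ⊕ J_1(3)

The characteristic polynomial is
  det(x·I − A) = x^4 + 6*x^3 - 54*x - 81 = (x - 3)*(x + 3)^3

Eigenvalues and multiplicities (the geometric multiplicity of λ is n − rank(A − λI), which equals the number of Jordan blocks for λ):
  λ = -3: algebraic multiplicity = 3, geometric multiplicity = 2
  λ = 3: algebraic multiplicity = 1, geometric multiplicity = 1

Determining the block sizes for each eigenvalue:
  λ = -3: 2 blocks summing to 3 forces exactly one block of size 2 and the rest size 1 → block sizes [2, 1]
  λ = 3: one block (gm = 1), so the single block has size am = 1 → block sizes [1]

Assembling the blocks gives a Jordan form
J =
  [-3,  1,  0, 0]
  [ 0, -3,  0, 0]
  [ 0,  0, -3, 0]
  [ 0,  0,  0, 3]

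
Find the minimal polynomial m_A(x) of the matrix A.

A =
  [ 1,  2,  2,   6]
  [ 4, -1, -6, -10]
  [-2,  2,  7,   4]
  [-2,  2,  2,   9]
x^2 - 8*x + 15

The characteristic polynomial is χ_A(x) = (x - 5)^2*(x - 3)^2, so the eigenvalues are known. The minimal polynomial is
  m_A(x) = Π_λ (x − λ)^{k_λ}
where k_λ is the size of the *largest* Jordan block for λ (equivalently, the smallest k with (A − λI)^k v = 0 for every generalised eigenvector v of λ).

  λ = 3: largest Jordan block has size 1, contributing (x − 3)
  λ = 5: largest Jordan block has size 1, contributing (x − 5)

So m_A(x) = (x - 5)*(x - 3) = x^2 - 8*x + 15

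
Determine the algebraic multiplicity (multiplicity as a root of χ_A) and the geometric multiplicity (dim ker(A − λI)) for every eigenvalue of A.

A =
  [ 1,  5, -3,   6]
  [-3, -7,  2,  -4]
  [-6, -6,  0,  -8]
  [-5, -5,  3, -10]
λ = -4: alg = 4, geom = 2

Step 1 — factor the characteristic polynomial to read off the algebraic multiplicities:
  χ_A(x) = (x + 4)^4

Step 2 — compute geometric multiplicities via the rank-nullity identity g(λ) = n − rank(A − λI):
  rank(A − (-4)·I) = 2, so dim ker(A − (-4)·I) = n − 2 = 2

Summary:
  λ = -4: algebraic multiplicity = 4, geometric multiplicity = 2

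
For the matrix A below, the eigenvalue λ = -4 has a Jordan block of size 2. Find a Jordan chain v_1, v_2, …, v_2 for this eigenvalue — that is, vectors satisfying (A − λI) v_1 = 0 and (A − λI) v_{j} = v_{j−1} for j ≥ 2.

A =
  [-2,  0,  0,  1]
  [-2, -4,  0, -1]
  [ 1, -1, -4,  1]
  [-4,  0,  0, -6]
A Jordan chain for λ = -4 of length 2:
v_1 = (2, -2, 1, -4)ᵀ
v_2 = (1, 0, 0, 0)ᵀ

Let N = A − (-4)·I. We want v_2 with N^2 v_2 = 0 but N^1 v_2 ≠ 0; then v_{j-1} := N · v_j for j = 2, …, 2.

Pick v_2 = (1, 0, 0, 0)ᵀ.
Then v_1 = N · v_2 = (2, -2, 1, -4)ᵀ.

Sanity check: (A − (-4)·I) v_1 = (0, 0, 0, 0)ᵀ = 0. ✓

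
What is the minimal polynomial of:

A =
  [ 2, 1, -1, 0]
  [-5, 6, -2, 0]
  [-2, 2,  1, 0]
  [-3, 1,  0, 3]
x^3 - 9*x^2 + 27*x - 27

The characteristic polynomial is χ_A(x) = (x - 3)^4, so the eigenvalues are known. The minimal polynomial is
  m_A(x) = Π_λ (x − λ)^{k_λ}
where k_λ is the size of the *largest* Jordan block for λ (equivalently, the smallest k with (A − λI)^k v = 0 for every generalised eigenvector v of λ).

  λ = 3: largest Jordan block has size 3, contributing (x − 3)^3

So m_A(x) = (x - 3)^3 = x^3 - 9*x^2 + 27*x - 27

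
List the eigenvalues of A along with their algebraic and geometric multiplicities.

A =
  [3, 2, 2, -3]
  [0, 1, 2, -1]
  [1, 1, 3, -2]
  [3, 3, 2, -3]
λ = 1: alg = 4, geom = 2

Step 1 — factor the characteristic polynomial to read off the algebraic multiplicities:
  χ_A(x) = (x - 1)^4

Step 2 — compute geometric multiplicities via the rank-nullity identity g(λ) = n − rank(A − λI):
  rank(A − (1)·I) = 2, so dim ker(A − (1)·I) = n − 2 = 2

Summary:
  λ = 1: algebraic multiplicity = 4, geometric multiplicity = 2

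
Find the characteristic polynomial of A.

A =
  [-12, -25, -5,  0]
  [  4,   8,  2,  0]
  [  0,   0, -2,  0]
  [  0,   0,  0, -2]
x^4 + 8*x^3 + 24*x^2 + 32*x + 16

Expanding det(x·I − A) (e.g. by cofactor expansion or by noting that A is similar to its Jordan form J, which has the same characteristic polynomial as A) gives
  χ_A(x) = x^4 + 8*x^3 + 24*x^2 + 32*x + 16
which factors as (x + 2)^4. The eigenvalues (with algebraic multiplicities) are λ = -2 with multiplicity 4.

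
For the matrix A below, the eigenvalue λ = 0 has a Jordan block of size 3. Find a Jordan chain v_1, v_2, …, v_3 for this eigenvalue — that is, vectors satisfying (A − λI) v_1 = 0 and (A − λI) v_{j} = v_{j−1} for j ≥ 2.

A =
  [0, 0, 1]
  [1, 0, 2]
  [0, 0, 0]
A Jordan chain for λ = 0 of length 3:
v_1 = (0, 1, 0)ᵀ
v_2 = (1, 2, 0)ᵀ
v_3 = (0, 0, 1)ᵀ

Let N = A − (0)·I. We want v_3 with N^3 v_3 = 0 but N^2 v_3 ≠ 0; then v_{j-1} := N · v_j for j = 3, …, 2.

Pick v_3 = (0, 0, 1)ᵀ.
Then v_2 = N · v_3 = (1, 2, 0)ᵀ.
Then v_1 = N · v_2 = (0, 1, 0)ᵀ.

Sanity check: (A − (0)·I) v_1 = (0, 0, 0)ᵀ = 0. ✓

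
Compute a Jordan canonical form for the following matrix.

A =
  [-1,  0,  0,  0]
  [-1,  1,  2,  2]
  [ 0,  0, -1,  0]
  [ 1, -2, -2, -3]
J_2(-1) ⊕ J_1(-1) ⊕ J_1(-1)

The characteristic polynomial is
  det(x·I − A) = x^4 + 4*x^3 + 6*x^2 + 4*x + 1 = (x + 1)^4

Eigenvalues and multiplicities (the geometric multiplicity of λ is n − rank(A − λI), which equals the number of Jordan blocks for λ):
  λ = -1: algebraic multiplicity = 4, geometric multiplicity = 3

Determining the block sizes for each eigenvalue:
  λ = -1: 3 blocks summing to 4 forces exactly one block of size 2 and the rest size 1 → block sizes [2, 1, 1]

Assembling the blocks gives a Jordan form
J =
  [-1,  1,  0,  0]
  [ 0, -1,  0,  0]
  [ 0,  0, -1,  0]
  [ 0,  0,  0, -1]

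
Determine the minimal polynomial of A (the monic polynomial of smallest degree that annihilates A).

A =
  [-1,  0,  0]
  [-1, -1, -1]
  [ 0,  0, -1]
x^2 + 2*x + 1

The characteristic polynomial is χ_A(x) = (x + 1)^3, so the eigenvalues are known. The minimal polynomial is
  m_A(x) = Π_λ (x − λ)^{k_λ}
where k_λ is the size of the *largest* Jordan block for λ (equivalently, the smallest k with (A − λI)^k v = 0 for every generalised eigenvector v of λ).

  λ = -1: largest Jordan block has size 2, contributing (x + 1)^2

So m_A(x) = (x + 1)^2 = x^2 + 2*x + 1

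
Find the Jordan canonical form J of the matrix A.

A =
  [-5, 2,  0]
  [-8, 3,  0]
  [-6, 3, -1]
J_2(-1) ⊕ J_1(-1)

The characteristic polynomial is
  det(x·I − A) = x^3 + 3*x^2 + 3*x + 1 = (x + 1)^3

Eigenvalues and multiplicities (the geometric multiplicity of λ is n − rank(A − λI), which equals the number of Jordan blocks for λ):
  λ = -1: algebraic multiplicity = 3, geometric multiplicity = 2

Determining the block sizes for each eigenvalue:
  λ = -1: 2 blocks summing to 3 forces exactly one block of size 2 and the rest size 1 → block sizes [2, 1]

Assembling the blocks gives a Jordan form
J =
  [-1,  1,  0]
  [ 0, -1,  0]
  [ 0,  0, -1]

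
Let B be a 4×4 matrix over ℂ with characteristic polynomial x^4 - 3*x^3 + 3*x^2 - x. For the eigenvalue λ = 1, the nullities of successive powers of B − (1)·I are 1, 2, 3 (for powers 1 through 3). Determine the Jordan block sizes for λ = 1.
Block sizes for λ = 1: [3]

From the dimensions of kernels of powers, the number of Jordan blocks of size at least j is d_j − d_{j−1} where d_j = dim ker(N^j) (with d_0 = 0). Computing the differences gives [1, 1, 1].
The number of blocks of size exactly k is (#blocks of size ≥ k) − (#blocks of size ≥ k + 1), so the partition is: 1 block(s) of size 3.
In nonincreasing order the block sizes are [3].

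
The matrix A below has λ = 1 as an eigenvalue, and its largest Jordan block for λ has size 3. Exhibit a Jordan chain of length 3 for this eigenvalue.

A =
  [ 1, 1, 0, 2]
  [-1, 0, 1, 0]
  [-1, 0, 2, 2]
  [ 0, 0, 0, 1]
A Jordan chain for λ = 1 of length 3:
v_1 = (-1, 0, -1, 0)ᵀ
v_2 = (0, -1, -1, 0)ᵀ
v_3 = (1, 0, 0, 0)ᵀ

Let N = A − (1)·I. We want v_3 with N^3 v_3 = 0 but N^2 v_3 ≠ 0; then v_{j-1} := N · v_j for j = 3, …, 2.

Pick v_3 = (1, 0, 0, 0)ᵀ.
Then v_2 = N · v_3 = (0, -1, -1, 0)ᵀ.
Then v_1 = N · v_2 = (-1, 0, -1, 0)ᵀ.

Sanity check: (A − (1)·I) v_1 = (0, 0, 0, 0)ᵀ = 0. ✓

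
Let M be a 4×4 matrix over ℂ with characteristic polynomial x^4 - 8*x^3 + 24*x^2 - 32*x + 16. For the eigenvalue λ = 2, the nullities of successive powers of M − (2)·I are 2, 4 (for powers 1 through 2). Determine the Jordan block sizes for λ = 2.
Block sizes for λ = 2: [2, 2]

From the dimensions of kernels of powers, the number of Jordan blocks of size at least j is d_j − d_{j−1} where d_j = dim ker(N^j) (with d_0 = 0). Computing the differences gives [2, 2].
The number of blocks of size exactly k is (#blocks of size ≥ k) − (#blocks of size ≥ k + 1), so the partition is: 2 block(s) of size 2.
In nonincreasing order the block sizes are [2, 2].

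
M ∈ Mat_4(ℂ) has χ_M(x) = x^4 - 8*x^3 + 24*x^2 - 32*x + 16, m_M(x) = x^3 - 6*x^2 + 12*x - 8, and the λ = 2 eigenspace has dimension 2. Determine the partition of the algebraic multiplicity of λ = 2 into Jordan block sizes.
Block sizes for λ = 2: [3, 1]

Step 1 — from the characteristic polynomial, algebraic multiplicity of λ = 2 is 4. From dim ker(M − (2)·I) = 2, there are exactly 2 Jordan blocks for λ = 2.
Step 2 — from the minimal polynomial, the factor (x − 2)^3 tells us the largest block for λ = 2 has size 3.
Step 3 — with total size 4, 2 blocks, and largest block 3, the block sizes (in nonincreasing order) are [3, 1].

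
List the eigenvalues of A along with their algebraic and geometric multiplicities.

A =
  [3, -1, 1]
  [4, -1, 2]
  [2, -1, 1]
λ = 1: alg = 3, geom = 1

Step 1 — factor the characteristic polynomial to read off the algebraic multiplicities:
  χ_A(x) = (x - 1)^3

Step 2 — compute geometric multiplicities via the rank-nullity identity g(λ) = n − rank(A − λI):
  rank(A − (1)·I) = 2, so dim ker(A − (1)·I) = n − 2 = 1

Summary:
  λ = 1: algebraic multiplicity = 3, geometric multiplicity = 1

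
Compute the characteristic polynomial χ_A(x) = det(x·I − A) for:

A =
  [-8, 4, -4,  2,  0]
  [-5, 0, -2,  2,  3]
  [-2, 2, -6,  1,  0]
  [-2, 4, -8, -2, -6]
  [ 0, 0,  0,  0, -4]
x^5 + 20*x^4 + 160*x^3 + 640*x^2 + 1280*x + 1024

Expanding det(x·I − A) (e.g. by cofactor expansion or by noting that A is similar to its Jordan form J, which has the same characteristic polynomial as A) gives
  χ_A(x) = x^5 + 20*x^4 + 160*x^3 + 640*x^2 + 1280*x + 1024
which factors as (x + 4)^5. The eigenvalues (with algebraic multiplicities) are λ = -4 with multiplicity 5.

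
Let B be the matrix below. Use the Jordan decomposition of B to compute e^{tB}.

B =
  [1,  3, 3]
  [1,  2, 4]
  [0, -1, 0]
e^{tB} =
  [3*t^2*exp(t)/2 + exp(t), 3*t*exp(t), 9*t^2*exp(t)/2 + 3*t*exp(t)]
  [t^2*exp(t)/2 + t*exp(t), t*exp(t) + exp(t), 3*t^2*exp(t)/2 + 4*t*exp(t)]
  [-t^2*exp(t)/2, -t*exp(t), -3*t^2*exp(t)/2 - t*exp(t) + exp(t)]

Strategy: write B = P · J · P⁻¹ where J is a Jordan canonical form, so e^{tB} = P · e^{tJ} · P⁻¹, and e^{tJ} can be computed block-by-block.

B has Jordan form
J =
  [1, 1, 0]
  [0, 1, 1]
  [0, 0, 1]
(up to reordering of blocks).

Per-block formulas:
  For a 3×3 Jordan block J_3(1): exp(t · J_3(1)) = e^(1t)·(I + t·N + (t^2/2)·N^2), where N is the 3×3 nilpotent shift.

After assembling e^{tJ} and conjugating by P, we get:

e^{tB} =
  [3*t^2*exp(t)/2 + exp(t), 3*t*exp(t), 9*t^2*exp(t)/2 + 3*t*exp(t)]
  [t^2*exp(t)/2 + t*exp(t), t*exp(t) + exp(t), 3*t^2*exp(t)/2 + 4*t*exp(t)]
  [-t^2*exp(t)/2, -t*exp(t), -3*t^2*exp(t)/2 - t*exp(t) + exp(t)]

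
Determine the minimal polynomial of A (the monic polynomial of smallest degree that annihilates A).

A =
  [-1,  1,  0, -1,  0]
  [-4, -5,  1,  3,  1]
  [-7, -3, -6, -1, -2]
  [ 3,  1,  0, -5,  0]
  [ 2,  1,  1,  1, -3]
x^3 + 12*x^2 + 48*x + 64

The characteristic polynomial is χ_A(x) = (x + 4)^5, so the eigenvalues are known. The minimal polynomial is
  m_A(x) = Π_λ (x − λ)^{k_λ}
where k_λ is the size of the *largest* Jordan block for λ (equivalently, the smallest k with (A − λI)^k v = 0 for every generalised eigenvector v of λ).

  λ = -4: largest Jordan block has size 3, contributing (x + 4)^3

So m_A(x) = (x + 4)^3 = x^3 + 12*x^2 + 48*x + 64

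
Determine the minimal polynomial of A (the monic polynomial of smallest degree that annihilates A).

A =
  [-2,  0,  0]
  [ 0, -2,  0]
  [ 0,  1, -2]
x^2 + 4*x + 4

The characteristic polynomial is χ_A(x) = (x + 2)^3, so the eigenvalues are known. The minimal polynomial is
  m_A(x) = Π_λ (x − λ)^{k_λ}
where k_λ is the size of the *largest* Jordan block for λ (equivalently, the smallest k with (A − λI)^k v = 0 for every generalised eigenvector v of λ).

  λ = -2: largest Jordan block has size 2, contributing (x + 2)^2

So m_A(x) = (x + 2)^2 = x^2 + 4*x + 4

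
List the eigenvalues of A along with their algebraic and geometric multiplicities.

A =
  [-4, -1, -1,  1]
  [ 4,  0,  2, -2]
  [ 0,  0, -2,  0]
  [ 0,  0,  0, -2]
λ = -2: alg = 4, geom = 3

Step 1 — factor the characteristic polynomial to read off the algebraic multiplicities:
  χ_A(x) = (x + 2)^4

Step 2 — compute geometric multiplicities via the rank-nullity identity g(λ) = n − rank(A − λI):
  rank(A − (-2)·I) = 1, so dim ker(A − (-2)·I) = n − 1 = 3

Summary:
  λ = -2: algebraic multiplicity = 4, geometric multiplicity = 3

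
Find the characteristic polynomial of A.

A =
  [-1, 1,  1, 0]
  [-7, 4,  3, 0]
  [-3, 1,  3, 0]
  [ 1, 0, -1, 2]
x^4 - 8*x^3 + 24*x^2 - 32*x + 16

Expanding det(x·I − A) (e.g. by cofactor expansion or by noting that A is similar to its Jordan form J, which has the same characteristic polynomial as A) gives
  χ_A(x) = x^4 - 8*x^3 + 24*x^2 - 32*x + 16
which factors as (x - 2)^4. The eigenvalues (with algebraic multiplicities) are λ = 2 with multiplicity 4.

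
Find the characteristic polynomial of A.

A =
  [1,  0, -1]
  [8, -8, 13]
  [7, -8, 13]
x^3 - 6*x^2 + 12*x - 8

Expanding det(x·I − A) (e.g. by cofactor expansion or by noting that A is similar to its Jordan form J, which has the same characteristic polynomial as A) gives
  χ_A(x) = x^3 - 6*x^2 + 12*x - 8
which factors as (x - 2)^3. The eigenvalues (with algebraic multiplicities) are λ = 2 with multiplicity 3.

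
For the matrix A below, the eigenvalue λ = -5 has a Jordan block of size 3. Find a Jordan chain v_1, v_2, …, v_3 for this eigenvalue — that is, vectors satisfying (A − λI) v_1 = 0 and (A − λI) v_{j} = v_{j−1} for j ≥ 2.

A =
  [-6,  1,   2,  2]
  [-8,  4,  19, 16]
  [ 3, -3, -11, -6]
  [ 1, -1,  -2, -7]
A Jordan chain for λ = -5 of length 3:
v_1 = (1, 9, -3, -1)ᵀ
v_2 = (-1, -8, 3, 1)ᵀ
v_3 = (1, 0, 0, 0)ᵀ

Let N = A − (-5)·I. We want v_3 with N^3 v_3 = 0 but N^2 v_3 ≠ 0; then v_{j-1} := N · v_j for j = 3, …, 2.

Pick v_3 = (1, 0, 0, 0)ᵀ.
Then v_2 = N · v_3 = (-1, -8, 3, 1)ᵀ.
Then v_1 = N · v_2 = (1, 9, -3, -1)ᵀ.

Sanity check: (A − (-5)·I) v_1 = (0, 0, 0, 0)ᵀ = 0. ✓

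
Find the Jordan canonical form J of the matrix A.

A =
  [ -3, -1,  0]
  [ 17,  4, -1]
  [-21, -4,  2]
J_3(1)

The characteristic polynomial is
  det(x·I − A) = x^3 - 3*x^2 + 3*x - 1 = (x - 1)^3

Eigenvalues and multiplicities (the geometric multiplicity of λ is n − rank(A − λI), which equals the number of Jordan blocks for λ):
  λ = 1: algebraic multiplicity = 3, geometric multiplicity = 1

Determining the block sizes for each eigenvalue:
  λ = 1: one block (gm = 1), so the single block has size am = 3 → block sizes [3]

Assembling the blocks gives a Jordan form
J =
  [1, 1, 0]
  [0, 1, 1]
  [0, 0, 1]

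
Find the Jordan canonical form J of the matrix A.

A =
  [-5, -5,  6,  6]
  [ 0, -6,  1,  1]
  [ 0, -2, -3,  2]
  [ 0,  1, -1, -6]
J_3(-5) ⊕ J_1(-5)

The characteristic polynomial is
  det(x·I − A) = x^4 + 20*x^3 + 150*x^2 + 500*x + 625 = (x + 5)^4

Eigenvalues and multiplicities (the geometric multiplicity of λ is n − rank(A − λI), which equals the number of Jordan blocks for λ):
  λ = -5: algebraic multiplicity = 4, geometric multiplicity = 2

Determining the block sizes for each eigenvalue:
  λ = -5: with am = 4 and gm = 2, the partition is not yet determined (e.g. several partitions of 4 into 2 parts exist). Let N = A − (-5)·I. Computing rank(N^1) = 2, rank(N^2) = 1, rank(N^3) = 0; the number of blocks of size ≥ j is rank(N^{j−1}) − rank(N^j), giving [2, 1, 1]. So we have 1 block(s) of size 3, 1 block(s) of size 1 → block sizes [3, 1]

Assembling the blocks gives a Jordan form
J =
  [-5,  1,  0,  0]
  [ 0, -5,  1,  0]
  [ 0,  0, -5,  0]
  [ 0,  0,  0, -5]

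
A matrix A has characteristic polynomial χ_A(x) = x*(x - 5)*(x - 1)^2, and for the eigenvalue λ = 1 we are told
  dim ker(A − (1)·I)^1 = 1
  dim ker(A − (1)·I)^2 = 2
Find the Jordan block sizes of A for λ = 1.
Block sizes for λ = 1: [2]

From the dimensions of kernels of powers, the number of Jordan blocks of size at least j is d_j − d_{j−1} where d_j = dim ker(N^j) (with d_0 = 0). Computing the differences gives [1, 1].
The number of blocks of size exactly k is (#blocks of size ≥ k) − (#blocks of size ≥ k + 1), so the partition is: 1 block(s) of size 2.
In nonincreasing order the block sizes are [2].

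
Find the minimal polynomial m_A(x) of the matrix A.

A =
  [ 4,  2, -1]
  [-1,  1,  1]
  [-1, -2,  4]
x^2 - 6*x + 9

The characteristic polynomial is χ_A(x) = (x - 3)^3, so the eigenvalues are known. The minimal polynomial is
  m_A(x) = Π_λ (x − λ)^{k_λ}
where k_λ is the size of the *largest* Jordan block for λ (equivalently, the smallest k with (A − λI)^k v = 0 for every generalised eigenvector v of λ).

  λ = 3: largest Jordan block has size 2, contributing (x − 3)^2

So m_A(x) = (x - 3)^2 = x^2 - 6*x + 9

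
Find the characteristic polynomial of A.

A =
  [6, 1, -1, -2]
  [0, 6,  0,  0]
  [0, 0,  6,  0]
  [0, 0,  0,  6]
x^4 - 24*x^3 + 216*x^2 - 864*x + 1296

Expanding det(x·I − A) (e.g. by cofactor expansion or by noting that A is similar to its Jordan form J, which has the same characteristic polynomial as A) gives
  χ_A(x) = x^4 - 24*x^3 + 216*x^2 - 864*x + 1296
which factors as (x - 6)^4. The eigenvalues (with algebraic multiplicities) are λ = 6 with multiplicity 4.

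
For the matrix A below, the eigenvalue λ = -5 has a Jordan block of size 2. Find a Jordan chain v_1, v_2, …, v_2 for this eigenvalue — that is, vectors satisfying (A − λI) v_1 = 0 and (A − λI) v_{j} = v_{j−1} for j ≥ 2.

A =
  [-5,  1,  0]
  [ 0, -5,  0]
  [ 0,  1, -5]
A Jordan chain for λ = -5 of length 2:
v_1 = (1, 0, 1)ᵀ
v_2 = (0, 1, 0)ᵀ

Let N = A − (-5)·I. We want v_2 with N^2 v_2 = 0 but N^1 v_2 ≠ 0; then v_{j-1} := N · v_j for j = 2, …, 2.

Pick v_2 = (0, 1, 0)ᵀ.
Then v_1 = N · v_2 = (1, 0, 1)ᵀ.

Sanity check: (A − (-5)·I) v_1 = (0, 0, 0)ᵀ = 0. ✓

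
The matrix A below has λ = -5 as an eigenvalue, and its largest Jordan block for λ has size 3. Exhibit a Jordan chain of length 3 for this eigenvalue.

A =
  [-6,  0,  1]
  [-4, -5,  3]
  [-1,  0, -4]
A Jordan chain for λ = -5 of length 3:
v_1 = (0, 1, 0)ᵀ
v_2 = (-1, -4, -1)ᵀ
v_3 = (1, 0, 0)ᵀ

Let N = A − (-5)·I. We want v_3 with N^3 v_3 = 0 but N^2 v_3 ≠ 0; then v_{j-1} := N · v_j for j = 3, …, 2.

Pick v_3 = (1, 0, 0)ᵀ.
Then v_2 = N · v_3 = (-1, -4, -1)ᵀ.
Then v_1 = N · v_2 = (0, 1, 0)ᵀ.

Sanity check: (A − (-5)·I) v_1 = (0, 0, 0)ᵀ = 0. ✓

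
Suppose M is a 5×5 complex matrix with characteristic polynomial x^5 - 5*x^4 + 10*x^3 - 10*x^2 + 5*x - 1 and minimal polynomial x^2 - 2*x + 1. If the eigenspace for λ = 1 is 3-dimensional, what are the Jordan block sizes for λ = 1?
Block sizes for λ = 1: [2, 2, 1]

Step 1 — from the characteristic polynomial, algebraic multiplicity of λ = 1 is 5. From dim ker(M − (1)·I) = 3, there are exactly 3 Jordan blocks for λ = 1.
Step 2 — from the minimal polynomial, the factor (x − 1)^2 tells us the largest block for λ = 1 has size 2.
Step 3 — with total size 5, 3 blocks, and largest block 2, the block sizes (in nonincreasing order) are [2, 2, 1].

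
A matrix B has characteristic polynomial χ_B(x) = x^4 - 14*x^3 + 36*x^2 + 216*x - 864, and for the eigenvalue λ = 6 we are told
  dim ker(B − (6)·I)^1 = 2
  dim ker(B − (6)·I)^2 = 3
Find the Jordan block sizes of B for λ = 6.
Block sizes for λ = 6: [2, 1]

From the dimensions of kernels of powers, the number of Jordan blocks of size at least j is d_j − d_{j−1} where d_j = dim ker(N^j) (with d_0 = 0). Computing the differences gives [2, 1].
The number of blocks of size exactly k is (#blocks of size ≥ k) − (#blocks of size ≥ k + 1), so the partition is: 1 block(s) of size 1, 1 block(s) of size 2.
In nonincreasing order the block sizes are [2, 1].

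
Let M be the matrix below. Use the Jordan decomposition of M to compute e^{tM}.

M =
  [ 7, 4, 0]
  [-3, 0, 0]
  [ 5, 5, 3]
e^{tM} =
  [4*exp(4*t) - 3*exp(3*t), 4*exp(4*t) - 4*exp(3*t), 0]
  [-3*exp(4*t) + 3*exp(3*t), -3*exp(4*t) + 4*exp(3*t), 0]
  [5*exp(4*t) - 5*exp(3*t), 5*exp(4*t) - 5*exp(3*t), exp(3*t)]

Strategy: write M = P · J · P⁻¹ where J is a Jordan canonical form, so e^{tM} = P · e^{tJ} · P⁻¹, and e^{tJ} can be computed block-by-block.

M has Jordan form
J =
  [3, 0, 0]
  [0, 3, 0]
  [0, 0, 4]
(up to reordering of blocks).

Per-block formulas:
  For a 1×1 block at λ = 3: exp(t · [3]) = [e^(3t)].
  For a 1×1 block at λ = 4: exp(t · [4]) = [e^(4t)].

After assembling e^{tJ} and conjugating by P, we get:

e^{tM} =
  [4*exp(4*t) - 3*exp(3*t), 4*exp(4*t) - 4*exp(3*t), 0]
  [-3*exp(4*t) + 3*exp(3*t), -3*exp(4*t) + 4*exp(3*t), 0]
  [5*exp(4*t) - 5*exp(3*t), 5*exp(4*t) - 5*exp(3*t), exp(3*t)]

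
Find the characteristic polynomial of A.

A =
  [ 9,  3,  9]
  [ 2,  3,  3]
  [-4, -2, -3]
x^3 - 9*x^2 + 27*x - 27

Expanding det(x·I − A) (e.g. by cofactor expansion or by noting that A is similar to its Jordan form J, which has the same characteristic polynomial as A) gives
  χ_A(x) = x^3 - 9*x^2 + 27*x - 27
which factors as (x - 3)^3. The eigenvalues (with algebraic multiplicities) are λ = 3 with multiplicity 3.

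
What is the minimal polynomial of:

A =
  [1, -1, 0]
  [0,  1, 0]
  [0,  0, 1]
x^2 - 2*x + 1

The characteristic polynomial is χ_A(x) = (x - 1)^3, so the eigenvalues are known. The minimal polynomial is
  m_A(x) = Π_λ (x − λ)^{k_λ}
where k_λ is the size of the *largest* Jordan block for λ (equivalently, the smallest k with (A − λI)^k v = 0 for every generalised eigenvector v of λ).

  λ = 1: largest Jordan block has size 2, contributing (x − 1)^2

So m_A(x) = (x - 1)^2 = x^2 - 2*x + 1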